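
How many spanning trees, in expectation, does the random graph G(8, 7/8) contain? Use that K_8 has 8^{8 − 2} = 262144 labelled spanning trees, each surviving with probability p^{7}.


K_8 has 8^{8 − 2} = 262144 labelled spanning trees.
For each such spanning tree H, let X_H = 1 if all 7 edges of H are present in G. Then P[X_H = 1] = p^{7} = (7/8)^{7} = 823543/2097152.
Summing the indicators: E[X] = Σ_H E[X_H] = 262144 · p^{7} = 262144 · 823543/2097152 = 823543/8.
Numerically: E[X] ≈ 1.029e+05.

E[X] = 262144 · (7/8)^{7} = 823543/8 ≈ 1.029e+05.


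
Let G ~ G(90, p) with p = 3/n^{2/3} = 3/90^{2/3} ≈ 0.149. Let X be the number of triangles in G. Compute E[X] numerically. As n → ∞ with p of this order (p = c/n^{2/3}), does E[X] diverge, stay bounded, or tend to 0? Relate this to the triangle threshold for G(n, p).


Number of potential triangles: C(90, 3) = 117480.
Each occurs with probability p³ ≈ (0.149)³ ≈ 3.33333e-03.
By linearity: E[X] = C(90, 3)·p³ ≈ 117480 · 3.33333e-03 ≈ 391.600.
Since α = 2/3 < 1, p = c/n^{2/3} ≫ 1/n is above the triangle threshold p ~ 1/n. Asymptotically E[X] ~ (c³/6)·n^{3(1−α)} = (3³/6)·n^{1} → ∞; triangles are abundant w.h.p.

E[X] ≈ 391.600; in regime p = Θ(1/n^{2/3}) E[X] diverges (above the triangle threshold p ~ 1/n).


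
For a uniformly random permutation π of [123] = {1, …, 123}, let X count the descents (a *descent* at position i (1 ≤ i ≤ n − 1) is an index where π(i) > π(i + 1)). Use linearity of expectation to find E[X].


Write X = Σ X_I over i = 1, …, 122, with X_I the indicator of one descent.
There are 122 indicators.
For each fixed i, the pair (π(i), π(i+1)) is a uniformly random ordered pair of distinct values from {1, …, 123}; by symmetry P[π(i) > π(i+1)] = 1/2.
By linearity: E[X] = 122 · (1/2) = (123 − 1) · (1/2) = 61 ≈ 61.00000.

E[X] = 61 = 61.00000.


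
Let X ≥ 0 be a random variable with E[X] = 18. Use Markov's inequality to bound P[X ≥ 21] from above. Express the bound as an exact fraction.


μ = E[X] = 18, a = 21.
Markov: P[X ≥ 21] ≤ μ/a = (18)/21 = 6/7.
Numerically: ≈ 0.85714.
(Since a = 21 > μ = 18.00000, the bound 6/7 is < 1 and informative.)

P[X ≥ 21] ≤ 6/7 ≈ 0.85714.


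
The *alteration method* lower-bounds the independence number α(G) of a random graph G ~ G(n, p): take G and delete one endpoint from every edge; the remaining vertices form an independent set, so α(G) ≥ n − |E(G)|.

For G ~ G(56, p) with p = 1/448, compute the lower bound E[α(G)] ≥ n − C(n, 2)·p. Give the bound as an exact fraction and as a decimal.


E[|E(G)|] = C(56, 2)·p = 1540 · (1/448) = 55/16.
E[α(G)] ≥ n − E[|E(G)|] = 56 − 55/16 = 841/16.
Numerically: ≈ 52.5625.
(This is only a lower bound; the true E[α(G)] may be larger.)

E[α(G)] ≥ 841/16 ≈ 52.5625.


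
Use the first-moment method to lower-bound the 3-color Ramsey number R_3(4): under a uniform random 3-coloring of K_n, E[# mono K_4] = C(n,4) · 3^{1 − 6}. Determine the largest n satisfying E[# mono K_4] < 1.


We need C(n, 4) · 3^{1 − 6} < 1, i.e. C(n, 4) < 3^{6 − 1} = 243.
Check values of n near the boundary:
  n = 5: C(5, 4) = 5; 5 < 243? YES
  n = 6: C(6, 4) = 15; 15 < 243? YES
  n = 7: C(7, 4) = 35; 35 < 243? YES
  n = 8: C(8, 4) = 70; 70 < 243? YES
  n = 9: C(9, 4) = 126; 126 < 243? YES
  n = 10: C(10, 4) = 210; 210 < 243? YES
  n = 11: C(11, 4) = 330; 330 < 243? NO
The largest n with C(n, 4) < 243 is n = 10 (where E[X] = 70/81 ≈ 0.8642). Hence R_3(4) > 10, i.e. R_3(4) ≥ 11.

Largest n = 10; hence R_3(4) > 10.


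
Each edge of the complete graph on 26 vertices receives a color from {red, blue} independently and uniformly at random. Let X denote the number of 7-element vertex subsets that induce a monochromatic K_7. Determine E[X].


Let X = Σ_S X_S over the C(26, 7) = 657800 subsets S of size 7, where X_S = 1 if the K_7 on S is monochromatic.
For a fixed S, the K_7 on S has C(7, 2) = 21 edges. P[all 21 edges red] = (1/2)^21, and likewise for blue, so P[monochromatic] = 2·(1/2)^21 = 2^{1 − 21} = 1/1048576.
Summing: E[X] = C(26, 7) · 2^{1 − 21} = 657800 · 1/1048576 = 82225/131072.
Numerically: E[X] ≈ 0.62733.

E[X] = C(26,7)·2^(1−C(7,2)) = 82225/131072 ≈ 0.62733.


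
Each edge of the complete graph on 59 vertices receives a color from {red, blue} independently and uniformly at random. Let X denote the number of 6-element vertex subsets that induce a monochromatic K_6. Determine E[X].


Let X = Σ_S X_S over the C(59, 6) = 45057474 subsets S of size 6, where X_S = 1 if the K_6 on S is monochromatic.
For a fixed S, the K_6 on S has C(6, 2) = 15 edges. P[all 15 edges red] = (1/2)^15, and likewise for blue, so P[monochromatic] = 2·(1/2)^15 = 2^{1 − 15} = 1/16384.
By linearity: E[X] = C(59, 6) · 2^{1 − 15} = 45057474 · 1/16384 = 22528737/8192.
Numerically: E[X] ≈ 2750.089966.

E[X] = C(59,6)·2^(1−C(6,2)) = 22528737/8192 ≈ 2750.089966.


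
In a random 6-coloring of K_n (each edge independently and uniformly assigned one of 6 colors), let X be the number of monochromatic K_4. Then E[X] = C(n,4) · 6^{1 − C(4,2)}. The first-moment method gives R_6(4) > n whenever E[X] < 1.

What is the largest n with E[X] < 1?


We need C(n, 4) · 6^{1 − 6} < 1, i.e. C(n, 4) < 6^{6 − 1} = 7776.
Check values of n near the boundary:
  n = 19: C(19, 4) = 3876; 3876 < 7776? YES
  n = 20: C(20, 4) = 4845; 4845 < 7776? YES
  n = 21: C(21, 4) = 5985; 5985 < 7776? YES
  n = 22: C(22, 4) = 7315; 7315 < 7776? YES
  n = 23: C(23, 4) = 8855; 8855 < 7776? NO
  n = 24: C(24, 4) = 10626; 10626 < 7776? NO
The largest n with C(n, 4) < 7776 is n = 22 (where E[X] = 7315/7776 ≈ 0.940715). Hence R_6(4) > 22, i.e. R_6(4) ≥ 23.

Largest n = 22; hence R_6(4) > 22.


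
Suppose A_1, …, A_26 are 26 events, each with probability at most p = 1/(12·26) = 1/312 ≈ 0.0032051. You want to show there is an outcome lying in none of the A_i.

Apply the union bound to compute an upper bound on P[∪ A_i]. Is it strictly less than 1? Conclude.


Union bound: P[∪_{i=1}^{26} A_i] ≤ Σ_i P[A_i] ≤ 26·p = 26·(1/312) = 1/12.
Numerically: 1/12 ≈ 0.0833333.
Is 1/12 < 1? YES.
Since P[∪ A_i] ≤ 1/12 < 1, the complement has P[∩ A_i^c] ≥ 1 − 1/12 = 11/12 > 0, so some outcome avoids every A_i.

26·p = 1/12 ≈ 0.0833333; existence CERTIFIED by the union bound.


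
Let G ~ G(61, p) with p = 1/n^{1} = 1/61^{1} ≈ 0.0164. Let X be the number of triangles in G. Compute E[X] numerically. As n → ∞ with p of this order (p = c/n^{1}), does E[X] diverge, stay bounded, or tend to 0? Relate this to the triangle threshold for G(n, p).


Number of potential triangles: C(61, 3) = 35990.
Each occurs with probability p³ ≈ (0.0164)³ ≈ 4.40566e-06.
By linearity: E[X] = C(61, 3)·p³ ≈ 35990 · 4.40566e-06 ≈ 0.159.
Here α = 1, so p = 1/n is exactly at the triangle threshold p ~ 1/n. Asymptotically E[X] → c³/6 = 1³/6 = 1/6 ≈ 0.167, a bounded constant. In this regime the triangle count is asymptotically Poisson(c³/6).

E[X] ≈ 0.159; in regime p = Θ(1/n^{1}) E[X] stays bounded (at the triangle threshold p ~ 1/n).


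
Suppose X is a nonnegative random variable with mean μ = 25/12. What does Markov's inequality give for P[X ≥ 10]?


μ = E[X] = 25/12, a = 10.
Markov: P[X ≥ 10] ≤ μ/a = (25/12)/10 = 5/24.
Numerically: ≈ 0.208333.
(Since a = 10 > μ = 2.083333, the bound 5/24 is < 1 and informative.)

P[X ≥ 10] ≤ 5/24 ≈ 0.208333.


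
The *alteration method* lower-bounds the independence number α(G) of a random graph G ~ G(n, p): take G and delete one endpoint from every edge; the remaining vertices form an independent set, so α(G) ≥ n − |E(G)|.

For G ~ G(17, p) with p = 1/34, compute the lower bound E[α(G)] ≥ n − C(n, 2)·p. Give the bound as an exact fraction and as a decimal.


E[|E(G)|] = C(17, 2)·p = 136 · (1/34) = 4.
E[α(G)] ≥ n − E[|E(G)|] = 17 − 4 = 13.
Numerically: ≈ 13.0000.
(This is only a lower bound; the true E[α(G)] may be larger.)

E[α(G)] ≥ 13 ≈ 13.0000.


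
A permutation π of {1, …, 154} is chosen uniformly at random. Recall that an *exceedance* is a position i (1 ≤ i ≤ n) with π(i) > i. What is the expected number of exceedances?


Write X = Σ_{i=1}^{154} X_i, where X_i = 1_{π(i) > i}.
For each fixed i, π(i) is uniform over {1, …, 154} (marginal of a uniform permutation), so P[π(i) > i] = (n − i)/n. Summing: Σ_{i=1}^{154} (n − i)/n = (0 + 1 + … + 153)/154 = 154(154 − 1)/(2·154) = (154 − 1)/2.
Hence E[X] = Σ_{i=1}^{154} (154 − i)/154 = 153/2 ≈ 76.500000.

E[X] = 153/2 = 76.500000.


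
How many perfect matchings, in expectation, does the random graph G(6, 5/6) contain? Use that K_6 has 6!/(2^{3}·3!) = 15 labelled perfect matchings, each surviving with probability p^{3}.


K_6 has 6!/(2^{3}·3!) = 15 labelled perfect matchings.
For each such perfect matching H, let X_H = 1 if all 3 edges of H are present in G. Then P[X_H = 1] = p^{3} = (5/6)^{3} = 125/216.
By linearity: E[X] = Σ_H E[X_H] = 15 · p^{3} = 15 · 125/216 = 625/72.
Numerically: E[X] ≈ 8.681.

E[X] = 15 · (5/6)^{3} = 625/72 ≈ 8.681.


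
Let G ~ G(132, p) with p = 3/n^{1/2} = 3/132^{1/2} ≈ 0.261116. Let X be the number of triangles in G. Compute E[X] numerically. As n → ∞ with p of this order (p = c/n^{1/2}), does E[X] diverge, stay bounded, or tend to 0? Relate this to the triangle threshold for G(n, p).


Number of potential triangles: C(132, 3) = 374660.
Each occurs with probability p³ ≈ (0.261116)³ ≈ 1.78033966e-02.
By linearity: E[X] = C(132, 3)·p³ ≈ 374660 · 1.78033966e-02 ≈ 6670.220582.
Since α = 1/2 < 1, p = c/n^{1/2} ≫ 1/n is above the triangle threshold p ~ 1/n. Asymptotically E[X] ~ (c³/6)·n^{3(1−α)} = (3³/6)·n^{1.5} → ∞; triangles are abundant w.h.p.

E[X] ≈ 6670.220582; in regime p = Θ(1/n^{1/2}) E[X] diverges (above the triangle threshold p ~ 1/n).


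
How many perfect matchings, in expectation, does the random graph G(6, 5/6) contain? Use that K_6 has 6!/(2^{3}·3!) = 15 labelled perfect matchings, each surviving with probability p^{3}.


K_6 has 6!/(2^{3}·3!) = 15 labelled perfect matchings.
For each such perfect matching H, let X_H = 1 if all 3 edges of H are present in G. Then P[X_H = 1] = p^{3} = (5/6)^{3} = 125/216.
Summing the indicators: E[X] = Σ_H E[X_H] = 15 · p^{3} = 15 · 125/216 = 625/72.
Numerically: E[X] ≈ 8.6806.

E[X] = 15 · (5/6)^{3} = 625/72 ≈ 8.6806.


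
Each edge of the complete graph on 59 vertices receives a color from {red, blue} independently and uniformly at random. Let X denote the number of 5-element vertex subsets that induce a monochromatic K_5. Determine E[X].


Let X = Σ_S X_S over the C(59, 5) = 5006386 subsets S of size 5, where X_S = 1 if the K_5 on S is monochromatic.
For a fixed S, the K_5 on S has C(5, 2) = 10 edges. P[all 10 edges red] = (1/2)^10, and likewise for blue, so P[monochromatic] = 2·(1/2)^10 = 2^{1 − 10} = 1/512.
By linearity: E[X] = C(59, 5) · 2^{1 − 10} = 5006386 · 1/512 = 2503193/256.
Numerically: E[X] ≈ 9778.09766.

E[X] = C(59,5)·2^(1−C(5,2)) = 2503193/256 ≈ 9778.09766.


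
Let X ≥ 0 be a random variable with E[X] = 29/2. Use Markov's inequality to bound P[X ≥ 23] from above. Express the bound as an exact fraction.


μ = E[X] = 29/2, a = 23.
Markov: P[X ≥ 23] ≤ μ/a = (29/2)/23 = 29/46.
Numerically: ≈ 0.6304.
(Since a = 23 > μ = 14.5000, the bound 29/46 is < 1 and informative.)

P[X ≥ 23] ≤ 29/46 ≈ 0.6304.


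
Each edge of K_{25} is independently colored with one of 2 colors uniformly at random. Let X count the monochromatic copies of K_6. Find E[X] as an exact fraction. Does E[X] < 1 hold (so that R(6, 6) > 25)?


E[X] = C(25, 6) · 2^{1 − 15} = 177100 · 2^{−14} = 177100/16384.
As a reduced fraction: E[X] = 44275/4096 ≈ 10.809326.
Is E[X] < 1? NO.
Since E[X] ≥ 1, the first-moment bound is inconclusive at n = 25; it does NOT by itself certify R(6, 6) > 25.

E[X] = 44275/4096 ≈ 10.809326; E[X] ≥ 1; first-moment method inconclusive here.


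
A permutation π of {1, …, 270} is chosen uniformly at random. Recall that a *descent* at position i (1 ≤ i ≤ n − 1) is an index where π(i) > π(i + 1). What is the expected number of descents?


Write X = Σ X_I over i = 1, …, 269, with X_I the indicator of one descent.
There are 269 indicators.
For each fixed i, the pair (π(i), π(i+1)) is a uniformly random ordered pair of distinct values from {1, …, 270}; by symmetry P[π(i) > π(i+1)] = 1/2.
By linearity: E[X] = 269 · (1/2) = (270 − 1) · (1/2) = 269/2 ≈ 134.50000.

E[X] = 269/2 = 134.50000.


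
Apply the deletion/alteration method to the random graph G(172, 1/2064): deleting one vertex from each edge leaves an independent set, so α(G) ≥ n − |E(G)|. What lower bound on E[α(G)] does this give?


E[|E(G)|] = C(172, 2)·p = 14706 · (1/2064) = 57/8.
E[α(G)] ≥ n − E[|E(G)|] = 172 − 57/8 = 1319/8.
Numerically: ≈ 164.875000.
(This is only a lower bound; the true E[α(G)] may be larger.)

E[α(G)] ≥ 1319/8 ≈ 164.875000.


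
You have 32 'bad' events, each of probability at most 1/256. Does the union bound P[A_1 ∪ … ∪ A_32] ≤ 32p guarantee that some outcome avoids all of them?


Union bound: P[∪_{i=1}^{32} A_i] ≤ Σ_i P[A_i] ≤ 32·p = 32·(1/256) = 1/8.
Numerically: 1/8 ≈ 0.125.
Is 1/8 < 1? YES.
Since P[∪ A_i] ≤ 1/8 < 1, the complement has P[∩ A_i^c] ≥ 1 − 1/8 = 7/8 > 0, so some outcome avoids every A_i.

32·p = 1/8 ≈ 0.125; existence CERTIFIED by the union bound.


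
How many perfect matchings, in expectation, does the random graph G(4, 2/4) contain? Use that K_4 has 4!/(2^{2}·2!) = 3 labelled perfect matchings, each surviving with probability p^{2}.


K_4 has 4!/(2^{2}·2!) = 3 labelled perfect matchings.
For each such perfect matching H, let X_H = 1 if all 2 edges of H are present in G. Then P[X_H = 1] = p^{2} = (1/2)^{2} = 1/4.
By linearity of expectation: E[X] = Σ_H E[X_H] = 3 · p^{2} = 3 · 1/4 = 3/4.
Numerically: E[X] ≈ 0.75.

E[X] = 3 · (1/2)^{2} = 3/4 ≈ 0.75.


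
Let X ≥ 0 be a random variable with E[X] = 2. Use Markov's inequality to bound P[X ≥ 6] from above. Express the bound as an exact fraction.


μ = E[X] = 2, a = 6.
Markov: P[X ≥ 6] ≤ μ/a = (2)/6 = 1/3.
Numerically: ≈ 0.3333.
(Since a = 6 > μ = 2.0000, the bound 1/3 is < 1 and informative.)

P[X ≥ 6] ≤ 1/3 ≈ 0.3333.


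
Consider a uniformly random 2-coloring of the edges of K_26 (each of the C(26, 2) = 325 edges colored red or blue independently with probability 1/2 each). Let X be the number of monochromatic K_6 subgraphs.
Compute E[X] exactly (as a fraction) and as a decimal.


Let X = Σ_S X_S over the C(26, 6) = 230230 subsets S of size 6, where X_S = 1 if the K_6 on S is monochromatic.
For a fixed S, the K_6 on S has C(6, 2) = 15 edges. P[all 15 edges red] = (1/2)^15, and likewise for blue, so P[monochromatic] = 2·(1/2)^15 = 2^{1 − 15} = 1/16384.
By linearity: E[X] = C(26, 6) · 2^{1 − 15} = 230230 · 1/16384 = 115115/8192.
Numerically: E[X] ≈ 14.052.

E[X] = C(26,6)·2^(1−C(6,2)) = 115115/8192 ≈ 14.052.


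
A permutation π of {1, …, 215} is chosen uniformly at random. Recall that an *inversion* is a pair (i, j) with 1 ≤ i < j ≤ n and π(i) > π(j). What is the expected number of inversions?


Write X = Σ X_I over the C(215, 2) = 23005 pairs i < j, with X_I the indicator of one inversion.
There are 23005 indicators.
For each fixed pair i < j, the values π(i) and π(j) are two distinct elements of {1, …, 215} in uniformly random order; by symmetry P[π(i) > π(j)] = 1/2.
By linearity: E[X] = 23005 · (1/2) = C(215, 2) · (1/2) = 23005/2 = 23005/2 ≈ 11502.50000.

E[X] = 23005/2 = 11502.50000.


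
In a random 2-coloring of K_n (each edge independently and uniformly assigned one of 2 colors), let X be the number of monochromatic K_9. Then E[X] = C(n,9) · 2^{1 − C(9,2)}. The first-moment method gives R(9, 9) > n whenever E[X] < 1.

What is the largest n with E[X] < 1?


We need C(n, 9) · 2^{1 − 36} < 1, i.e. C(n, 9) < 2^{36 − 1} = 34359738368.
Check values of n near the boundary:
  n = 59: C(59, 9) = 12565671261; 12565671261 < 34359738368? YES
  n = 60: C(60, 9) = 14783142660; 14783142660 < 34359738368? YES
  n = 61: C(61, 9) = 17341763505; 17341763505 < 34359738368? YES
  n = 62: C(62, 9) = 20286591270; 20286591270 < 34359738368? YES
  n = 63: C(63, 9) = 23667689815; 23667689815 < 34359738368? YES
  n = 64: C(64, 9) = 27540584512; 27540584512 < 34359738368? YES
  n = 65: C(65, 9) = 31966749880; 31966749880 < 34359738368? YES
  n = 66: C(66, 9) = 37014131440; 37014131440 < 34359738368? NO
  n = 67: C(67, 9) = 42757703560; 42757703560 < 34359738368? NO
  n = 68: C(68, 9) = 49280065120; 49280065120 < 34359738368? NO
The largest n with C(n, 9) < 34359738368 is n = 65 (where E[X] = 3995843735/4294967296 ≈ 0.9304). Hence R(9, 9) > 65, i.e. R(9, 9) ≥ 66.

Largest n = 65; hence R(9, 9) > 65.


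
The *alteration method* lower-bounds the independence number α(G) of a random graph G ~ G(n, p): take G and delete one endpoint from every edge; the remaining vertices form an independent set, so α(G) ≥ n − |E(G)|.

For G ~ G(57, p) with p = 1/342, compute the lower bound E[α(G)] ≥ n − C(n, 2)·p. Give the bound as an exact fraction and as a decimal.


E[|E(G)|] = C(57, 2)·p = 1596 · (1/342) = 14/3.
E[α(G)] ≥ n − E[|E(G)|] = 57 − 14/3 = 157/3.
Numerically: ≈ 52.33333.
(This is only a lower bound; the true E[α(G)] may be larger.)

E[α(G)] ≥ 157/3 ≈ 52.33333.


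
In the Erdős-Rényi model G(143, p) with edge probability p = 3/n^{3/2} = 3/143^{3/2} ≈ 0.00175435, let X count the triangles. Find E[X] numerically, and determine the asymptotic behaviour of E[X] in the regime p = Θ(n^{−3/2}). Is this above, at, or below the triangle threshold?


Number of potential triangles: C(143, 3) = 477191.
Each occurs with probability p³ ≈ (0.00175435)³ ≈ 5.39947576e-09.
By linearity: E[X] = C(143, 3)·p³ ≈ 477191 · 5.39947576e-09 ≈ 0.002577.
Since α = 3/2 > 1, p = c/n^{3/2} = o(1/n) is below the triangle threshold p ~ 1/n. Asymptotically E[X] ~ (c³/6)·n^{3(1−α)} = (3³/6)·n^{-1.5} → 0, so by Markov's inequality G has no triangles w.h.p.

E[X] ≈ 0.002577; in regime p = Θ(1/n^{3/2}) E[X] tends to 0 (below the triangle threshold p ~ 1/n).


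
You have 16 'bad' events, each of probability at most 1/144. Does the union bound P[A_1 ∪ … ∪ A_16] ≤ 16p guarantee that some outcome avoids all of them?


Union bound: P[∪_{i=1}^{16} A_i] ≤ Σ_i P[A_i] ≤ 16·p = 16·(1/144) = 1/9.
Numerically: 1/9 ≈ 0.11111.
Is 1/9 < 1? YES.
Since P[∪ A_i] ≤ 1/9 < 1, the complement has P[∩ A_i^c] ≥ 1 − 1/9 = 8/9 > 0, so some outcome avoids every A_i.

16·p = 1/9 ≈ 0.11111; existence CERTIFIED by the union bound.


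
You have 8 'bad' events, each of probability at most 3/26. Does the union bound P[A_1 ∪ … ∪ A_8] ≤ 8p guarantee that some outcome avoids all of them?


Union bound: P[∪_{i=1}^{8} A_i] ≤ Σ_i P[A_i] ≤ 8·p = 8·(3/26) = 12/13.
Numerically: 12/13 ≈ 0.923077.
Is 12/13 < 1? YES.
Since P[∪ A_i] ≤ 12/13 < 1, the complement has P[∩ A_i^c] ≥ 1 − 12/13 = 1/13 > 0, so some outcome avoids every A_i.

8·p = 12/13 ≈ 0.923077; existence CERTIFIED by the union bound.


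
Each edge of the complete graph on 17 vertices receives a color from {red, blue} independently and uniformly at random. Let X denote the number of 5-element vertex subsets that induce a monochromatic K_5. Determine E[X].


Let X = Σ_S X_S over the C(17, 5) = 6188 subsets S of size 5, where X_S = 1 if the K_5 on S is monochromatic.
For a fixed S, the K_5 on S has C(5, 2) = 10 edges. P[all 10 edges red] = (1/2)^10, and likewise for blue, so P[monochromatic] = 2·(1/2)^10 = 2^{1 − 10} = 1/512.
By linearity of expectation: E[X] = C(17, 5) · 2^{1 − 10} = 6188 · 1/512 = 1547/128.
Numerically: E[X] ≈ 12.085938.

E[X] = C(17,5)·2^(1−C(5,2)) = 1547/128 ≈ 12.085938.


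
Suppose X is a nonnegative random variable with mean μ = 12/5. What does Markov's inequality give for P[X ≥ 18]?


μ = E[X] = 12/5, a = 18.
Markov: P[X ≥ 18] ≤ μ/a = (12/5)/18 = 2/15.
Numerically: ≈ 0.133.
(Since a = 18 > μ = 2.400, the bound 2/15 is < 1 and informative.)

P[X ≥ 18] ≤ 2/15 ≈ 0.133.


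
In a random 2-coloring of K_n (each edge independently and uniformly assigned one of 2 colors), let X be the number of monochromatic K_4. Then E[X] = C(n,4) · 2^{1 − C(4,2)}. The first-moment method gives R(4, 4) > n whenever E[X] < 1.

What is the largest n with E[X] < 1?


We need C(n, 4) · 2^{1 − 6} < 1, i.e. C(n, 4) < 2^{6 − 1} = 32.
Check values of n near the boundary:
  n = 4: C(4, 4) = 1; 1 < 32? YES
  n = 5: C(5, 4) = 5; 5 < 32? YES
  n = 6: C(6, 4) = 15; 15 < 32? YES
  n = 7: C(7, 4) = 35; 35 < 32? NO
The largest n with C(n, 4) < 32 is n = 6 (where E[X] = 15/32 ≈ 0.469). Hence R(4, 4) > 6, i.e. R(4, 4) ≥ 7.

Largest n = 6; hence R(4, 4) > 6.


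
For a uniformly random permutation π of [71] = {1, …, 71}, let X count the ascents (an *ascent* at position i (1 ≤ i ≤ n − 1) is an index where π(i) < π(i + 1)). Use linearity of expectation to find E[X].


Write X = Σ X_I over i = 1, …, 70, with X_I the indicator of one ascent.
There are 70 indicators.
For each fixed i, the pair (π(i), π(i+1)) is a uniformly random ordered pair of distinct values from {1, …, 71}; by symmetry P[π(i) < π(i+1)] = 1/2.
By linearity: E[X] = 70 · (1/2) = (71 − 1) · (1/2) = 35 ≈ 35.000000.

E[X] = 35 = 35.000000.


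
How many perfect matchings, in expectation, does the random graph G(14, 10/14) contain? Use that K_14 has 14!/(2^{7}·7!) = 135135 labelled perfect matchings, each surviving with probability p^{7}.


K_14 has 14!/(2^{7}·7!) = 135135 labelled perfect matchings.
For each such perfect matching H, let X_H = 1 if all 7 edges of H are present in G. Then P[X_H = 1] = p^{7} = (5/7)^{7} = 78125/823543.
By linearity: E[X] = Σ_H E[X_H] = 135135 · p^{7} = 135135 · 78125/823543 = 1508203125/117649.
Numerically: E[X] ≈ 12819.5.

E[X] = 135135 · (5/7)^{7} = 1508203125/117649 ≈ 12819.5.


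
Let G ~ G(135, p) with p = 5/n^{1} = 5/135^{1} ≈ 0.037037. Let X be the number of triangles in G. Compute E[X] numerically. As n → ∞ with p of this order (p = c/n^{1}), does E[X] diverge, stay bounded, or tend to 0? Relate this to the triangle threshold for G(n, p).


Number of potential triangles: C(135, 3) = 400995.
Each occurs with probability p³ ≈ (0.037037)³ ≈ 5.0805263e-05.
By linearity: E[X] = C(135, 3)·p³ ≈ 400995 · 5.0805263e-05 ≈ 20.37266.
Here α = 1, so p = 5/n is exactly at the triangle threshold p ~ 1/n. Asymptotically E[X] → c³/6 = 5³/6 = 125/6 ≈ 20.83333, a bounded constant. In this regime the triangle count is asymptotically Poisson(c³/6).

E[X] ≈ 20.37266; in regime p = Θ(1/n^{1}) E[X] stays bounded (at the triangle threshold p ~ 1/n).


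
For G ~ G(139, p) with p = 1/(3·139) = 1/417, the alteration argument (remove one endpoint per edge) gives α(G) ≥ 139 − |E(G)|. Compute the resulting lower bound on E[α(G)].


E[|E(G)|] = C(139, 2)·p = 9591 · (1/417) = 23.
E[α(G)] ≥ n − E[|E(G)|] = 139 − 23 = 116.
Numerically: ≈ 116.00000.
(This is only a lower bound; the true E[α(G)] may be larger.)

E[α(G)] ≥ 116 ≈ 116.00000.


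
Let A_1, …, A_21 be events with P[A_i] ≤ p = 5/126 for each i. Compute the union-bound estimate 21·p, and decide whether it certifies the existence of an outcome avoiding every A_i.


Union bound: P[∪_{i=1}^{21} A_i] ≤ Σ_i P[A_i] ≤ 21·p = 21·(5/126) = 5/6.
Numerically: 5/6 ≈ 0.83333.
Is 5/6 < 1? YES.
Since P[∪ A_i] ≤ 5/6 < 1, the complement has P[∩ A_i^c] ≥ 1 − 5/6 = 1/6 > 0, so some outcome avoids every A_i.

21·p = 5/6 ≈ 0.83333; existence CERTIFIED by the union bound.


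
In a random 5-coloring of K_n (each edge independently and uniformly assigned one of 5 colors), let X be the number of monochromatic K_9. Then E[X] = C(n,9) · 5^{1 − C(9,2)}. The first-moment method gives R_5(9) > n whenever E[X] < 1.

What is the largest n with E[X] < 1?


We need C(n, 9) · 5^{1 − 36} < 1, i.e. C(n, 9) < 5^{36 − 1} = 2910383045673370361328125.
Check values of n near the boundary:
  n = 2166: C(2166, 9) = 2844037944203015677277940; 2844037944203015677277940 < 2910383045673370361328125? YES
  n = 2167: C(2167, 9) = 2855899084841489792706810; 2855899084841489792706810 < 2910383045673370361328125? YES
  n = 2168: C(2168, 9) = 2867804175977929537095120; 2867804175977929537095120 < 2910383045673370361328125? YES
  n = 2169: C(2169, 9) = 2879753360044504243499683; 2879753360044504243499683 < 2910383045673370361328125? YES
  n = 2170: C(2170, 9) = 2891746779868845075610510; 2891746779868845075610510 < 2910383045673370361328125? YES
  n = 2171: C(2171, 9) = 2903784578674959601827205; 2903784578674959601827205 < 2910383045673370361328125? YES
  n = 2172: C(2172, 9) = 2915866900084148060642020; 2915866900084148060642020 < 2910383045673370361328125? NO
The largest n with C(n, 9) < 2910383045673370361328125 is n = 2171 (where E[X] = 580756915734991920365441/582076609134674072265625 ≈ 0.9977328). Hence R_5(9) > 2171, i.e. R_5(9) ≥ 2172.

Largest n = 2171; hence R_5(9) > 2171.


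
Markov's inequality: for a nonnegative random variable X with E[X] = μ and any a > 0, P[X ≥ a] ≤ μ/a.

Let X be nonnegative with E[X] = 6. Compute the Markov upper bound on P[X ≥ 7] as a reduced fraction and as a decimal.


μ = E[X] = 6, a = 7.
Markov: P[X ≥ 7] ≤ μ/a = (6)/7 = 6/7.
Numerically: ≈ 0.8571.
(Since a = 7 > μ = 6.0000, the bound 6/7 is < 1 and informative.)

P[X ≥ 7] ≤ 6/7 ≈ 0.8571.


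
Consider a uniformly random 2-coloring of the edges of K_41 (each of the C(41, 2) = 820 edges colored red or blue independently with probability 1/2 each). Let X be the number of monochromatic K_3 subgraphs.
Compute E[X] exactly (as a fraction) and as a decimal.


Let X = Σ_S X_S over the C(41, 3) = 10660 subsets S of size 3, where X_S = 1 if the K_3 on S is monochromatic.
For a fixed S, the K_3 on S has C(3, 2) = 3 edges. P[all 3 edges red] = (1/2)^3, and likewise for blue, so P[monochromatic] = 2·(1/2)^3 = 2^{1 − 3} = 1/4.
Summing: E[X] = C(41, 3) · 2^{1 − 3} = 10660 · 1/4 = 2665.
Numerically: E[X] ≈ 2665.000.

E[X] = C(41,3)·2^(1−C(3,2)) = 2665 ≈ 2665.000.


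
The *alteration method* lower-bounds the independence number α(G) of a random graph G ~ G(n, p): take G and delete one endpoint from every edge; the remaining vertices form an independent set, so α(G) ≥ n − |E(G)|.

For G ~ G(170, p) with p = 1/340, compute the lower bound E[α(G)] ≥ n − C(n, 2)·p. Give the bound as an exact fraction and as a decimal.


E[|E(G)|] = C(170, 2)·p = 14365 · (1/340) = 169/4.
E[α(G)] ≥ n − E[|E(G)|] = 170 − 169/4 = 511/4.
Numerically: ≈ 127.750.
(This is only a lower bound; the true E[α(G)] may be larger.)

E[α(G)] ≥ 511/4 ≈ 127.750.


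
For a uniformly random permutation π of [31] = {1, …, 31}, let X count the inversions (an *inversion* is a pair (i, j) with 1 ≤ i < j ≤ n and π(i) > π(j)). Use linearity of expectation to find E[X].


Write X = Σ X_I over the C(31, 2) = 465 pairs i < j, with X_I the indicator of one inversion.
There are 465 indicators.
For each fixed pair i < j, the values π(i) and π(j) are two distinct elements of {1, …, 31} in uniformly random order; by symmetry P[π(i) > π(j)] = 1/2.
By linearity: E[X] = 465 · (1/2) = C(31, 2) · (1/2) = 465/2 = 465/2 ≈ 232.500.

E[X] = 465/2 = 232.500.


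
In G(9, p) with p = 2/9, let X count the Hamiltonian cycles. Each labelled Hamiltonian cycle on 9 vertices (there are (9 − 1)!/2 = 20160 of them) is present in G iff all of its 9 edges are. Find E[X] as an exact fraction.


K_9 has (9 − 1)!/2 = 20160 labelled Hamiltonian cycles.
For each such Hamiltonian cycle H, let X_H = 1 if all 9 edges of H are present in G. Then P[X_H = 1] = p^{9} = (2/9)^{9} = 512/387420489.
By linearity: E[X] = Σ_H E[X_H] = 20160 · p^{9} = 20160 · 512/387420489 = 1146880/43046721.
Numerically: E[X] ≈ 0.0266427.

E[X] = 20160 · (2/9)^{9} = 1146880/43046721 ≈ 0.0266427.


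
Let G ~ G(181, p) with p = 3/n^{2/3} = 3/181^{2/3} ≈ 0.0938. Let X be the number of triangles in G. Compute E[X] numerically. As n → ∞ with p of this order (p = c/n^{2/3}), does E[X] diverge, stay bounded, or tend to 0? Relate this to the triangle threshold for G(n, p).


Number of potential triangles: C(181, 3) = 971970.
Each occurs with probability p³ ≈ (0.0938)³ ≈ 8.24151e-04.
By linearity: E[X] = C(181, 3)·p³ ≈ 971970 · 8.24151e-04 ≈ 801.050.
Since α = 2/3 < 1, p = c/n^{2/3} ≫ 1/n is above the triangle threshold p ~ 1/n. Asymptotically E[X] ~ (c³/6)·n^{3(1−α)} = (3³/6)·n^{1} → ∞; triangles are abundant w.h.p.

E[X] ≈ 801.050; in regime p = Θ(1/n^{2/3}) E[X] diverges (above the triangle threshold p ~ 1/n).


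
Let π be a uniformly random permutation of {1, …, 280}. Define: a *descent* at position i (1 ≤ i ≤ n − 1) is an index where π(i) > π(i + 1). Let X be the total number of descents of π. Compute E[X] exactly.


Write X = Σ X_I over i = 1, …, 279, with X_I the indicator of one descent.
There are 279 indicators.
For each fixed i, the pair (π(i), π(i+1)) is a uniformly random ordered pair of distinct values from {1, …, 280}; by symmetry P[π(i) > π(i+1)] = 1/2.
By linearity: E[X] = 279 · (1/2) = (280 − 1) · (1/2) = 279/2 ≈ 139.500.

E[X] = 279/2 = 139.500.


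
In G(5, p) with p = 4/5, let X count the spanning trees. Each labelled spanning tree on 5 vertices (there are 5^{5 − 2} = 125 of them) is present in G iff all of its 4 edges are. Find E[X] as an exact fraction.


K_5 has 5^{5 − 2} = 125 labelled spanning trees.
For each such spanning tree H, let X_H = 1 if all 4 edges of H are present in G. Then P[X_H = 1] = p^{4} = (4/5)^{4} = 256/625.
By linearity: E[X] = Σ_H E[X_H] = 125 · p^{4} = 125 · 256/625 = 256/5.
Numerically: E[X] ≈ 51.2.

E[X] = 125 · (4/5)^{4} = 256/5 ≈ 51.2.


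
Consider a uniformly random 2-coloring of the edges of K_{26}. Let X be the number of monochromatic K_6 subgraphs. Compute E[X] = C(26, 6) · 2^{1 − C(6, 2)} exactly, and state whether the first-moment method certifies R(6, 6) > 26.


E[X] = C(26, 6) · 2^{1 − 15} = 230230 · 2^{−14} = 230230/16384.
As a reduced fraction: E[X] = 115115/8192 ≈ 14.0521.
Is E[X] < 1? NO.
Since E[X] ≥ 1, the first-moment bound is inconclusive at n = 26; it does NOT by itself certify R(6, 6) > 26.

E[X] = 115115/8192 ≈ 14.0521; E[X] ≥ 1; first-moment method inconclusive here.


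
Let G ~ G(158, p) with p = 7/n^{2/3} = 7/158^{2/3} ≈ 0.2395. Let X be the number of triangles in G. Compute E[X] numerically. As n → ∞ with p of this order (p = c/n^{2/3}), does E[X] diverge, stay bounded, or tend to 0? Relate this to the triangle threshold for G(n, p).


Number of potential triangles: C(158, 3) = 644956.
Each occurs with probability p³ ≈ (0.2395)³ ≈ 1.373979e-02.
By linearity: E[X] = C(158, 3)·p³ ≈ 644956 · 1.373979e-02 ≈ 8861.5570.
Since α = 2/3 < 1, p = c/n^{2/3} ≫ 1/n is above the triangle threshold p ~ 1/n. Asymptotically E[X] ~ (c³/6)·n^{3(1−α)} = (7³/6)·n^{1} → ∞; triangles are abundant w.h.p.

E[X] ≈ 8861.5570; in regime p = Θ(1/n^{2/3}) E[X] diverges (above the triangle threshold p ~ 1/n).


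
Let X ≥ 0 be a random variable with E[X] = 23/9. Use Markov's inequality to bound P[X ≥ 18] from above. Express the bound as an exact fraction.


μ = E[X] = 23/9, a = 18.
Markov: P[X ≥ 18] ≤ μ/a = (23/9)/18 = 23/162.
Numerically: ≈ 0.1420.
(Since a = 18 > μ = 2.5556, the bound 23/162 is < 1 and informative.)

P[X ≥ 18] ≤ 23/162 ≈ 0.1420.


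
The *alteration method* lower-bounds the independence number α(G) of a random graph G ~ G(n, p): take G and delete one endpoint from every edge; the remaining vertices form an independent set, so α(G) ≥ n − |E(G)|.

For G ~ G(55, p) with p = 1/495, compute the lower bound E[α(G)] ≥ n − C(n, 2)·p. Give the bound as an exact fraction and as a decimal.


E[|E(G)|] = C(55, 2)·p = 1485 · (1/495) = 3.
E[α(G)] ≥ n − E[|E(G)|] = 55 − 3 = 52.
Numerically: ≈ 52.000000.
(This is only a lower bound; the true E[α(G)] may be larger.)

E[α(G)] ≥ 52 ≈ 52.000000.


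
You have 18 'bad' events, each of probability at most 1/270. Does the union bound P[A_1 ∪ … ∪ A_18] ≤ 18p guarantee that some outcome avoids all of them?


Union bound: P[∪_{i=1}^{18} A_i] ≤ Σ_i P[A_i] ≤ 18·p = 18·(1/270) = 1/15.
Numerically: 1/15 ≈ 0.0666667.
Is 1/15 < 1? YES.
Since P[∪ A_i] ≤ 1/15 < 1, the complement has P[∩ A_i^c] ≥ 1 − 1/15 = 14/15 > 0, so some outcome avoids every A_i.

18·p = 1/15 ≈ 0.0666667; existence CERTIFIED by the union bound.


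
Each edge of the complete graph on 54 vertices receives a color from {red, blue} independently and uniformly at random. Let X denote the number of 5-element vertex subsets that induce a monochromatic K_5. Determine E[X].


Let X = Σ_S X_S over the C(54, 5) = 3162510 subsets S of size 5, where X_S = 1 if the K_5 on S is monochromatic.
For a fixed S, the K_5 on S has C(5, 2) = 10 edges. P[all 10 edges red] = (1/2)^10, and likewise for blue, so P[monochromatic] = 2·(1/2)^10 = 2^{1 − 10} = 1/512.
By linearity: E[X] = C(54, 5) · 2^{1 − 10} = 3162510 · 1/512 = 1581255/256.
Numerically: E[X] ≈ 6176.7773.

E[X] = C(54,5)·2^(1−C(5,2)) = 1581255/256 ≈ 6176.7773.


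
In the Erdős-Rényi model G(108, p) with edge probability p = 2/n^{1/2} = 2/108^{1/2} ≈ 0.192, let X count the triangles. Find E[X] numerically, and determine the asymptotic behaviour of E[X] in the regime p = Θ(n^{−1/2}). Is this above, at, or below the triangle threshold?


Number of potential triangles: C(108, 3) = 204156.
Each occurs with probability p³ ≈ (0.192)³ ≈ 7.12778e-03.
By linearity: E[X] = C(108, 3)·p³ ≈ 204156 · 7.12778e-03 ≈ 1455.179.
Since α = 1/2 < 1, p = c/n^{1/2} ≫ 1/n is above the triangle threshold p ~ 1/n. Asymptotically E[X] ~ (c³/6)·n^{3(1−α)} = (2³/6)·n^{1.5} → ∞; triangles are abundant w.h.p.

E[X] ≈ 1455.179; in regime p = Θ(1/n^{1/2}) E[X] diverges (above the triangle threshold p ~ 1/n).


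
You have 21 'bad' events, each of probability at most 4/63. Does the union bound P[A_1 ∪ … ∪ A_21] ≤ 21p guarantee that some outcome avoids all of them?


Union bound: P[∪_{i=1}^{21} A_i] ≤ Σ_i P[A_i] ≤ 21·p = 21·(4/63) = 4/3.
Numerically: 4/3 ≈ 1.3333333.
Is 4/3 < 1? NO.
Since the bound 4/3 is ≥ 1, the union bound is uninformative here; it does NOT by itself certify existence.

21·p = 4/3 ≈ 1.3333333; existence NOT certified by the union bound.


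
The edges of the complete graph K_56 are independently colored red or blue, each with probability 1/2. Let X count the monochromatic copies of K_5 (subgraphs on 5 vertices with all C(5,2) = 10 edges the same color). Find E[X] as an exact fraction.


Let X = Σ_S X_S over the C(56, 5) = 3819816 subsets S of size 5, where X_S = 1 if the K_5 on S is monochromatic.
For a fixed S, the K_5 on S has C(5, 2) = 10 edges. P[all 10 edges red] = (1/2)^10, and likewise for blue, so P[monochromatic] = 2·(1/2)^10 = 2^{1 − 10} = 1/512.
By linearity: E[X] = C(56, 5) · 2^{1 − 10} = 3819816 · 1/512 = 477477/64.
Numerically: E[X] ≈ 7460.578125.

E[X] = C(56,5)·2^(1−C(5,2)) = 477477/64 ≈ 7460.578125.


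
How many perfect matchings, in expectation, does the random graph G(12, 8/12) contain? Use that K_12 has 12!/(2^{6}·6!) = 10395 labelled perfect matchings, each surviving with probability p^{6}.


K_12 has 12!/(2^{6}·6!) = 10395 labelled perfect matchings.
For each such perfect matching H, let X_H = 1 if all 6 edges of H are present in G. Then P[X_H = 1] = p^{6} = (2/3)^{6} = 64/729.
By linearity: E[X] = Σ_H E[X_H] = 10395 · p^{6} = 10395 · 64/729 = 24640/27.
Numerically: E[X] ≈ 912.6.

E[X] = 10395 · (2/3)^{6} = 24640/27 ≈ 912.6.


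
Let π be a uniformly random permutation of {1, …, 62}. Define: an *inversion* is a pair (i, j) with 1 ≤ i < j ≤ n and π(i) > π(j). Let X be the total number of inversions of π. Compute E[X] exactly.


Write X = Σ X_I over the C(62, 2) = 1891 pairs i < j, with X_I the indicator of one inversion.
There are 1891 indicators.
For each fixed pair i < j, the values π(i) and π(j) are two distinct elements of {1, …, 62} in uniformly random order; by symmetry P[π(i) > π(j)] = 1/2.
By linearity: E[X] = 1891 · (1/2) = C(62, 2) · (1/2) = 1891/2 = 1891/2 ≈ 945.500000.

E[X] = 1891/2 = 945.500000.


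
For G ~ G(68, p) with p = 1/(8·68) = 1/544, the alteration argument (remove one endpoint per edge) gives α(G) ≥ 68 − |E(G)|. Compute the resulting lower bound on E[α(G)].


E[|E(G)|] = C(68, 2)·p = 2278 · (1/544) = 67/16.
E[α(G)] ≥ n − E[|E(G)|] = 68 − 67/16 = 1021/16.
Numerically: ≈ 63.812500.
(This is only a lower bound; the true E[α(G)] may be larger.)

E[α(G)] ≥ 1021/16 ≈ 63.812500.


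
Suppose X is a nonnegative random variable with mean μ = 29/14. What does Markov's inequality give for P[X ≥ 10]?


μ = E[X] = 29/14, a = 10.
Markov: P[X ≥ 10] ≤ μ/a = (29/14)/10 = 29/140.
Numerically: ≈ 0.207143.
(Since a = 10 > μ = 2.071429, the bound 29/140 is < 1 and informative.)

P[X ≥ 10] ≤ 29/140 ≈ 0.207143.


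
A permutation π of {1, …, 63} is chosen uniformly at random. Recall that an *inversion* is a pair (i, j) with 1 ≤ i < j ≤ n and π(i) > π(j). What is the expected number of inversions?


Write X = Σ X_I over the C(63, 2) = 1953 pairs i < j, with X_I the indicator of one inversion.
There are 1953 indicators.
For each fixed pair i < j, the values π(i) and π(j) are two distinct elements of {1, …, 63} in uniformly random order; by symmetry P[π(i) > π(j)] = 1/2.
By linearity: E[X] = 1953 · (1/2) = C(63, 2) · (1/2) = 1953/2 = 1953/2 ≈ 976.5000.

E[X] = 1953/2 = 976.5000.


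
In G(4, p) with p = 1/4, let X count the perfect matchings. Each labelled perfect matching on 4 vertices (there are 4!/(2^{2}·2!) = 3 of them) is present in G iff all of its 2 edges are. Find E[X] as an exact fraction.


K_4 has 4!/(2^{2}·2!) = 3 labelled perfect matchings.
For each such perfect matching H, let X_H = 1 if all 2 edges of H are present in G. Then P[X_H = 1] = p^{2} = (1/4)^{2} = 1/16.
Summing the indicators: E[X] = Σ_H E[X_H] = 3 · p^{2} = 3 · 1/16 = 3/16.
Numerically: E[X] ≈ 0.1875.

E[X] = 3 · (1/4)^{2} = 3/16 ≈ 0.1875.


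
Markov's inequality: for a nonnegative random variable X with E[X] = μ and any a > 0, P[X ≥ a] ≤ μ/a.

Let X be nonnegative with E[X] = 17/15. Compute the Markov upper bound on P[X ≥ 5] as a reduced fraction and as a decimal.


μ = E[X] = 17/15, a = 5.
Markov: P[X ≥ 5] ≤ μ/a = (17/15)/5 = 17/75.
Numerically: ≈ 0.227.
(Since a = 5 > μ = 1.133, the bound 17/75 is < 1 and informative.)

P[X ≥ 5] ≤ 17/75 ≈ 0.227.


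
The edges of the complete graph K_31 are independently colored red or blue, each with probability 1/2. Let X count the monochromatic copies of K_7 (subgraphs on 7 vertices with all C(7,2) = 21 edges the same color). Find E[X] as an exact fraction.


Let X = Σ_S X_S over the C(31, 7) = 2629575 subsets S of size 7, where X_S = 1 if the K_7 on S is monochromatic.
For a fixed S, the K_7 on S has C(7, 2) = 21 edges. P[all 21 edges red] = (1/2)^21, and likewise for blue, so P[monochromatic] = 2·(1/2)^21 = 2^{1 − 21} = 1/1048576.
Summing: E[X] = C(31, 7) · 2^{1 − 21} = 2629575 · 1/1048576 = 2629575/1048576.
Numerically: E[X] ≈ 2.508.

E[X] = C(31,7)·2^(1−C(7,2)) = 2629575/1048576 ≈ 2.508.


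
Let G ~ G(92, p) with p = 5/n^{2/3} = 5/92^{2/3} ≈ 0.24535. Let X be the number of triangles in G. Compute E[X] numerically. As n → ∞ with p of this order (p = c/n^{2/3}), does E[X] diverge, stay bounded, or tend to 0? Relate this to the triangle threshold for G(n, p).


Number of potential triangles: C(92, 3) = 125580.
Each occurs with probability p³ ≈ (0.24535)³ ≈ 1.4768431e-02.
By linearity: E[X] = C(92, 3)·p³ ≈ 125580 · 1.4768431e-02 ≈ 1854.61957.
Since α = 2/3 < 1, p = c/n^{2/3} ≫ 1/n is above the triangle threshold p ~ 1/n. Asymptotically E[X] ~ (c³/6)·n^{3(1−α)} = (5³/6)·n^{1} → ∞; triangles are abundant w.h.p.

E[X] ≈ 1854.61957; in regime p = Θ(1/n^{2/3}) E[X] diverges (above the triangle threshold p ~ 1/n).
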